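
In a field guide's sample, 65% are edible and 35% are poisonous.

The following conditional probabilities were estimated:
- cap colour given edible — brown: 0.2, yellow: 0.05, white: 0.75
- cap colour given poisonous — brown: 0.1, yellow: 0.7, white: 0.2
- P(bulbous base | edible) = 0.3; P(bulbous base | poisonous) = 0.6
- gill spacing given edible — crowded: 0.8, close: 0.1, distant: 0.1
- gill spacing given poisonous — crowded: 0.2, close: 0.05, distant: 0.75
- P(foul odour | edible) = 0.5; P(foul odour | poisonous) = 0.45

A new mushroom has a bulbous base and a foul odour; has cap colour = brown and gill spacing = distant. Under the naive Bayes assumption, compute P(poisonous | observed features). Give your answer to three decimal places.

edible: 0.65 × 0.2 × 0.3 × 0.1 × 0.5 = 0.00195
poisonous: 0.35 × 0.1 × 0.6 × 0.75 × 0.45 = 0.0070875
P(poisonous | x) = 0.0070875 / 0.0090375 ≈ 0.784

0.784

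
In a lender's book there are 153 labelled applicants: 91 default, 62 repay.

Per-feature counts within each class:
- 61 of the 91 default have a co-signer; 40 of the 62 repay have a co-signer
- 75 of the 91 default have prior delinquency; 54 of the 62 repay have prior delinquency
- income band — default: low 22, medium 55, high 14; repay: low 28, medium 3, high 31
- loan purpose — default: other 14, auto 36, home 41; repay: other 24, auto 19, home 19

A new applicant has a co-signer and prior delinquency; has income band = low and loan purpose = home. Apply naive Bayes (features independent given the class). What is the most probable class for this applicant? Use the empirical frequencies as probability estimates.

default

default: (91/153) × (61/91) × (75/91) × (22/91) × (41/91) ≈ 0.0357917
repay: (62/153) × (40/62) × (54/62) × (28/62) × (19/62) ≈ 0.0315137
Highest score → default.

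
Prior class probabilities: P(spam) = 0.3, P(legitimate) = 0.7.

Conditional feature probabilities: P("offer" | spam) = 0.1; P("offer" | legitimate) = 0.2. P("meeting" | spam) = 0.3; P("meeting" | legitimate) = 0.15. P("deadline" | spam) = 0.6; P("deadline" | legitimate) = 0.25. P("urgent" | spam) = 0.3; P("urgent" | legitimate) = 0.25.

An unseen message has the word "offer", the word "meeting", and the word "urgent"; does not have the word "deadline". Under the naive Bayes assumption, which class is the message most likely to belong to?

legitimate

spam: 0.3 × 0.1 × 0.3 × (1−0.6) × 0.3 = 0.00108
legitimate: 0.7 × 0.2 × 0.15 × (1−0.25) × 0.25 = 0.0039375
Highest score → legitimate.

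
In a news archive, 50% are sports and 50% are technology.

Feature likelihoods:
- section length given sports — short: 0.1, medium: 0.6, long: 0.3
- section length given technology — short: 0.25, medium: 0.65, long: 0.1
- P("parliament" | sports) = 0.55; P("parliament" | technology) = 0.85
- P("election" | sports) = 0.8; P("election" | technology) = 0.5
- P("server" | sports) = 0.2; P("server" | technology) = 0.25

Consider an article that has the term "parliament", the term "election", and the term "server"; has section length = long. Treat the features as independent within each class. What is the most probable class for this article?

sports

sports: 0.5 × 0.3 × 0.55 × 0.8 × 0.2 = 0.0132
technology: 0.5 × 0.1 × 0.85 × 0.5 × 0.25 = 0.0053125
Highest score → sports.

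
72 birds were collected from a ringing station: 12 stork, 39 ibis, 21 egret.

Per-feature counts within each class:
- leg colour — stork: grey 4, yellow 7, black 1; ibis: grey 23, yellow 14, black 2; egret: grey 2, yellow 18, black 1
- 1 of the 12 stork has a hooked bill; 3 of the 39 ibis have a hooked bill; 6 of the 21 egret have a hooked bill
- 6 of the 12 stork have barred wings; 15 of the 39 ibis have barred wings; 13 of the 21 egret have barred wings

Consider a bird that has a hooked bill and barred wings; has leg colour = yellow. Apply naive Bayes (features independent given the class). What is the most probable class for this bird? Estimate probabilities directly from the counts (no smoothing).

egret

stork: (12/72) × (7/12) × (1/12) × (6/12) ≈ 0.00405093
ibis: (39/72) × (14/39) × (3/39) × (15/39) ≈ 0.00575279
egret: (21/72) × (18/21) × (6/21) × (13/21) ≈ 0.0442177
Highest score → egret.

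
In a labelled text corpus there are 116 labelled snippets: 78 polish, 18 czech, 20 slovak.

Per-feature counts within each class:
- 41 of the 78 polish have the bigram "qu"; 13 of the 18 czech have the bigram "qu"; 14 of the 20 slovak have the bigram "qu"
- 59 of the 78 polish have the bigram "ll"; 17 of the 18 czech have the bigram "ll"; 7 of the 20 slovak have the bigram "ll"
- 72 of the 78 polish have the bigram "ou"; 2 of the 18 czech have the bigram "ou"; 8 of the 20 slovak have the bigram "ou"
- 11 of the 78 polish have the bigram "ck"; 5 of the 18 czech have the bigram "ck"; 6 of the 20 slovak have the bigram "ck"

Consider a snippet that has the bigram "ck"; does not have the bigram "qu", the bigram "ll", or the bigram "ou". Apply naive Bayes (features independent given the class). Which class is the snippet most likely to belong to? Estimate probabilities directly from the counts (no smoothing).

polish: (78/116) × (37/78) × (19/78) × (6/78) × (11/78) ≈ 0.000842864
czech: (18/116) × (5/18) × (1/18) × (16/18) × (5/18) ≈ 0.000591268
slovak: (20/116) × (6/20) × (13/20) × (12/20) × (6/20) ≈ 0.00605172
Highest score → slovak.

slovak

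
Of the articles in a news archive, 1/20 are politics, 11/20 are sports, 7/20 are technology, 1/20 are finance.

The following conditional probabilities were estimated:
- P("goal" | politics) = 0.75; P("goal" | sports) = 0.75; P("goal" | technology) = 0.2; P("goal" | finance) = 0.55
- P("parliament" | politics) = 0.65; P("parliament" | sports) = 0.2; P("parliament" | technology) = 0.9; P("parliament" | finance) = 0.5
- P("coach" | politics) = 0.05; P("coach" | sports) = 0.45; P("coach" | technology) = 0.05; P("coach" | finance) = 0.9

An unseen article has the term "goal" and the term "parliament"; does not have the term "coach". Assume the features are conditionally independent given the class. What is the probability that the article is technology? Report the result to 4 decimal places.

0.4612

politics: 0.05 × 0.75 × 0.65 × (1−0.05) = 0.02315625
sports: 0.55 × 0.75 × 0.2 × (1−0.45) = 0.045375
technology: 0.35 × 0.2 × 0.9 × (1−0.05) = 0.05985
finance: 0.05 × 0.55 × 0.5 × (1−0.9) = 0.001375
P(technology | x) = 0.05985 / 0.12975625 ≈ 0.4612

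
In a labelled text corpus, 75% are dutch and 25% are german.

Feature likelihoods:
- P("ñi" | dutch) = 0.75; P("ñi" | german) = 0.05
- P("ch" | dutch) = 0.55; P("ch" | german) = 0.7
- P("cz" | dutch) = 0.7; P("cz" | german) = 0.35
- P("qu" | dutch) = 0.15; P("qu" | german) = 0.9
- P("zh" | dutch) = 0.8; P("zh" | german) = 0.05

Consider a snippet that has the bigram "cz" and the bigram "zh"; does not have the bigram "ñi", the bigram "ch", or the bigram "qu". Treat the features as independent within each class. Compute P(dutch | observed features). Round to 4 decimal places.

dutch: 0.75 × (1−0.75) × (1−0.55) × 0.7 × (1−0.15) × 0.8 = 0.0401625
german: 0.25 × (1−0.05) × (1−0.7) × 0.35 × (1−0.9) × 0.05 = 0.0001246875
P(dutch | x) = 0.0401625 / 0.0402871875 ≈ 0.9969

0.9969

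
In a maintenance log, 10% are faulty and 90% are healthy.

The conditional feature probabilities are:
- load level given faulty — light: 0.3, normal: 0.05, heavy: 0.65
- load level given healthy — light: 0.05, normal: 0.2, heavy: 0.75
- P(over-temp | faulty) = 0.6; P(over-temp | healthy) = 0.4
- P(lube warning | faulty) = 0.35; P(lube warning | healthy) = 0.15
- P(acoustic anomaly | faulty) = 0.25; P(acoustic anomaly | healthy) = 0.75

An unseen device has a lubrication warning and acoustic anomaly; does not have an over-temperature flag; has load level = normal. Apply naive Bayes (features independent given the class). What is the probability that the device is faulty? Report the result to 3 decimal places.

faulty: 0.1 × 0.05 × (1−0.6) × 0.35 × 0.25 = 0.000175
healthy: 0.9 × 0.2 × (1−0.4) × 0.15 × 0.75 = 0.01215
P(faulty | x) = 0.000175 / 0.012325 ≈ 0.014

0.014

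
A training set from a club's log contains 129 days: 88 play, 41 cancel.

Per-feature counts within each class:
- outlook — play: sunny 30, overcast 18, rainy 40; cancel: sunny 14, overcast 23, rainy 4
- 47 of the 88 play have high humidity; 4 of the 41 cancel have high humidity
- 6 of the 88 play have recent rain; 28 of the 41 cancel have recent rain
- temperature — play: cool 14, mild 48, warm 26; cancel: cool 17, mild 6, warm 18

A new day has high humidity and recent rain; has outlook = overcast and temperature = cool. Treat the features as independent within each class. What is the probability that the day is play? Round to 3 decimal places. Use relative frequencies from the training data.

play: (88/129) × (18/88) × (47/88) × (6/88) × (14/88) ≈ 0.000808373
cancel: (41/129) × (23/41) × (4/41) × (28/41) × (17/41) ≈ 0.00492554
P(play | x) = 0.000808373 / 0.005733913 ≈ 0.141

0.141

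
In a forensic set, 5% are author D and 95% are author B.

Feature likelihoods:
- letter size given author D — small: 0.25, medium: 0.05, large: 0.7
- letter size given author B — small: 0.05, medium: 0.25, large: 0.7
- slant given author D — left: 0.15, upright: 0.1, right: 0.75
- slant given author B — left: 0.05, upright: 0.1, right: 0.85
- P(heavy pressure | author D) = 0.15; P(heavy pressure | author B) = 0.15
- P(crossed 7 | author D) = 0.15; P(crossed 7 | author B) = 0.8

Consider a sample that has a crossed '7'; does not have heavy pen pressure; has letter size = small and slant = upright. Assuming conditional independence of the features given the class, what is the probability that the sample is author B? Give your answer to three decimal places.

0.953

author D: 0.05 × 0.25 × 0.1 × (1−0.15) × 0.15 = 0.000159375
author B: 0.95 × 0.05 × 0.1 × (1−0.15) × 0.8 = 0.00323
P(author B | x) = 0.00323 / 0.003389375 ≈ 0.953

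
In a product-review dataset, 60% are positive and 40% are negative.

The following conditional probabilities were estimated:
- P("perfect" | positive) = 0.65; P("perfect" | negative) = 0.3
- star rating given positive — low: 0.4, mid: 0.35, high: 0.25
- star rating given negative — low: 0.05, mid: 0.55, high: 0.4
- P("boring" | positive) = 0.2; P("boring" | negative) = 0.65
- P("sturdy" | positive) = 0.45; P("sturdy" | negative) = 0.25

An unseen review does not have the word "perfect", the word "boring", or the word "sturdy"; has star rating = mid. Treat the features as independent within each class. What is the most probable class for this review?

negative

positive: 0.6 × (1−0.65) × 0.35 × (1−0.2) × (1−0.45) = 0.03234
negative: 0.4 × (1−0.3) × 0.55 × (1−0.65) × (1−0.25) = 0.040425
Highest score → negative.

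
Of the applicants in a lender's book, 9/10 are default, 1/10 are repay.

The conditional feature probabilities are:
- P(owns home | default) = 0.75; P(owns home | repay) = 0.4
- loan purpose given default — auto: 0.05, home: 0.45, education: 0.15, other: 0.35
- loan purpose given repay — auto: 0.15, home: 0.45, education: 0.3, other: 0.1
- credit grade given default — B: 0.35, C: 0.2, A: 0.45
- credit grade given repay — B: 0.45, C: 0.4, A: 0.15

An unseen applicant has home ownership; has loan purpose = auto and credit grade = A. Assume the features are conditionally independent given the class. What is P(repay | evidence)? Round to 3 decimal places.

default: 0.9 × 0.75 × 0.05 × 0.45 = 0.0151875
repay: 0.1 × 0.4 × 0.15 × 0.15 = 0.0009
P(repay | x) = 0.0009 / 0.0160875 ≈ 0.056

0.056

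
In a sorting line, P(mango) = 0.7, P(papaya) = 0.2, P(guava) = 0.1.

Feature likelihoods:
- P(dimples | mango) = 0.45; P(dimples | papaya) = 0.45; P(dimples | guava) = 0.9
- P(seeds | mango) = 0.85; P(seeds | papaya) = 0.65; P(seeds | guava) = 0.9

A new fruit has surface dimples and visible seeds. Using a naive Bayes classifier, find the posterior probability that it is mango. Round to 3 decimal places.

0.657

mango: 0.7 × 0.45 × 0.85 = 0.26775
papaya: 0.2 × 0.45 × 0.65 = 0.0585
guava: 0.1 × 0.9 × 0.9 = 0.081
P(mango | x) = 0.26775 / 0.40725 ≈ 0.657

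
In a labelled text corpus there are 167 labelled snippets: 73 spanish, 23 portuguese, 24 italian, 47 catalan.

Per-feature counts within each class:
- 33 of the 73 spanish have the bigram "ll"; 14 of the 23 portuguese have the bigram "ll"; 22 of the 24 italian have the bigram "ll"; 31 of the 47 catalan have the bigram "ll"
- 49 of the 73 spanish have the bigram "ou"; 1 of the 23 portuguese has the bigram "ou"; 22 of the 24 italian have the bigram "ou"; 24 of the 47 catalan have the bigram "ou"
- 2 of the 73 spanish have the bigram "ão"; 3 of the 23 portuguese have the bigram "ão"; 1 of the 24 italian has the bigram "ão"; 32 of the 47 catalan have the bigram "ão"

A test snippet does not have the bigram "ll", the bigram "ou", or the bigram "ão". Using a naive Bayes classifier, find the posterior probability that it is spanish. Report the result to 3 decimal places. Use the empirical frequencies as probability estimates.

spanish: (73/167) × (40/73) × (24/73) × (71/73) ≈ 0.0765892
portuguese: (23/167) × (9/23) × (22/23) × (20/23) ≈ 0.0448253
italian: (24/167) × (2/24) × (2/24) × (23/24) ≈ 0.00095642
catalan: (47/167) × (16/47) × (23/47) × (15/47) ≈ 0.0149633
P(spanish | x) = 0.0765892 / 0.13733422 ≈ 0.558

0.558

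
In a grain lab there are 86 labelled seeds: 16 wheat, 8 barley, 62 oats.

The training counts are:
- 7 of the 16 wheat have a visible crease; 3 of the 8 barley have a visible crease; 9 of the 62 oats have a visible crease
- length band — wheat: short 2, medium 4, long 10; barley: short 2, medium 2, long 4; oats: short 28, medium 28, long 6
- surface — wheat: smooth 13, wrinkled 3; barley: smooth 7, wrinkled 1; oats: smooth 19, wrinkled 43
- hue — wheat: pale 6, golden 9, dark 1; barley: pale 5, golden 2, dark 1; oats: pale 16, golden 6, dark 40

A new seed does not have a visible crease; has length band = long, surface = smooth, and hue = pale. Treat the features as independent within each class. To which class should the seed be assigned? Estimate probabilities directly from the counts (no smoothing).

wheat

wheat: (16/86) × (9/16) × (10/16) × (13/16) × (6/16) ≈ 0.0199287
barley: (8/86) × (5/8) × (4/8) × (7/8) × (5/8) ≈ 0.0158975
oats: (62/86) × (53/62) × (6/62) × (19/62) × (16/62) ≈ 0.00471658
Highest score → wheat.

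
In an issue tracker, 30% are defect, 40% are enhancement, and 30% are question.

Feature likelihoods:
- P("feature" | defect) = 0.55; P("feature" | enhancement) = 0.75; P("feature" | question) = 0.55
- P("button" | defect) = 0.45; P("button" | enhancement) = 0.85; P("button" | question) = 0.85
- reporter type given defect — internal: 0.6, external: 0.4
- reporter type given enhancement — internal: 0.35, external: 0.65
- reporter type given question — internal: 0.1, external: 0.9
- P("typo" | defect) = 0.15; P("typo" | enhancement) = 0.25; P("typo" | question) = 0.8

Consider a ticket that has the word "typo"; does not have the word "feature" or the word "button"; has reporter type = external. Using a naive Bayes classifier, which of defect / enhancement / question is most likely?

defect: 0.3 × (1−0.55) × (1−0.45) × 0.4 × 0.15 = 0.004455
enhancement: 0.4 × (1−0.75) × (1−0.85) × 0.65 × 0.25 = 0.0024375
question: 0.3 × (1−0.55) × (1−0.85) × 0.9 × 0.8 = 0.01458
Highest score → question.

question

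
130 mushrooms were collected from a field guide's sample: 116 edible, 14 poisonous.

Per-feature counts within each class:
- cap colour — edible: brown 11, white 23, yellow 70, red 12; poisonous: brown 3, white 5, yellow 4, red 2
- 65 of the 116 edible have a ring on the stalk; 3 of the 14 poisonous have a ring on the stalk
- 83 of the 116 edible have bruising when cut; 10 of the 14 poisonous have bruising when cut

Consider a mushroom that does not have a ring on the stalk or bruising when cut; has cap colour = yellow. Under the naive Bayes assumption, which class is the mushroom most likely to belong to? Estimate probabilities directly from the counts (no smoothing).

edible: (116/130) × (70/116) × (51/116) × (33/116) ≈ 0.0673477
poisonous: (14/130) × (4/14) × (11/14) × (4/14) ≈ 0.00690738
Highest score → edible.

edible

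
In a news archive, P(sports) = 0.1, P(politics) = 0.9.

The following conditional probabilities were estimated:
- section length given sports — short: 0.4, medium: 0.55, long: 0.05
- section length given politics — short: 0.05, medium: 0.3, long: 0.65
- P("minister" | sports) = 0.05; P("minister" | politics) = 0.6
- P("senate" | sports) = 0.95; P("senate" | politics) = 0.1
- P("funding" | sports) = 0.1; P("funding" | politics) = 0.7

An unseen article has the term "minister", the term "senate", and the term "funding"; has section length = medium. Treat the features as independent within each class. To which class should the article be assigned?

sports: 0.1 × 0.55 × 0.05 × 0.95 × 0.1 = 0.00026125
politics: 0.9 × 0.3 × 0.6 × 0.1 × 0.7 = 0.01134
Highest score → politics.

politics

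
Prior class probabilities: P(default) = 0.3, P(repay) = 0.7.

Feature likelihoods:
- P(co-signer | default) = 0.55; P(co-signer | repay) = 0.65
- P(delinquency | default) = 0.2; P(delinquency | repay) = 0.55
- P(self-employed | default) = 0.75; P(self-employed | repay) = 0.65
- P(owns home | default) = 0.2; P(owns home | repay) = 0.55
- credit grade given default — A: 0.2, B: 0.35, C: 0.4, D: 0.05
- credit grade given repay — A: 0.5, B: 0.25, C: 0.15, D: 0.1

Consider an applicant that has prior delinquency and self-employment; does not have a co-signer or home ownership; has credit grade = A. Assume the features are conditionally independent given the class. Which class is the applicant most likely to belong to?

default: 0.3 × (1−0.55) × 0.2 × 0.75 × (1−0.2) × 0.2 = 0.00324
repay: 0.7 × (1−0.65) × 0.55 × 0.65 × (1−0.55) × 0.5 = 0.0197071875
Highest score → repay.

repay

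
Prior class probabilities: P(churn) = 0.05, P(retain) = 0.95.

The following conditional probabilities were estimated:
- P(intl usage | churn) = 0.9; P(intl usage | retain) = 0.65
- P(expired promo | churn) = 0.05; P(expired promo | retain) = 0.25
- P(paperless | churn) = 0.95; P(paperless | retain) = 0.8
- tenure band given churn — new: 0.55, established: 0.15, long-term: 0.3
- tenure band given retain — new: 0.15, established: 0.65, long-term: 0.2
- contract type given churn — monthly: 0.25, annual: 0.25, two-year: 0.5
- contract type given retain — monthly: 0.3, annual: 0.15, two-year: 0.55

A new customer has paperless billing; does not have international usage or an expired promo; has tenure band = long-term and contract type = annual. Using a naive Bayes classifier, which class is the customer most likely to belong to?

retain

churn: 0.05 × (1−0.9) × (1−0.05) × 0.95 × 0.3 × 0.25 = 0.0003384375
retain: 0.95 × (1−0.65) × (1−0.25) × 0.8 × 0.2 × 0.15 = 0.005985
Highest score → retain.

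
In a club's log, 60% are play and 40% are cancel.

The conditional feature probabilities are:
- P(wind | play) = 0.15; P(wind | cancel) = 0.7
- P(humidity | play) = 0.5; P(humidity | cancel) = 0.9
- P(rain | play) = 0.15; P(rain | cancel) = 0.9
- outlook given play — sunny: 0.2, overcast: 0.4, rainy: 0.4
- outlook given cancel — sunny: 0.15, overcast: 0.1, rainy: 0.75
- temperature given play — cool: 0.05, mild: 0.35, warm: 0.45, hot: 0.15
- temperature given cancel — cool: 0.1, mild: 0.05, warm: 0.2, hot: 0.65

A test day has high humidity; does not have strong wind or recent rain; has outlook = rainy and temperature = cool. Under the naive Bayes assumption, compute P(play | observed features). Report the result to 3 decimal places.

0.843

play: 0.6 × (1−0.15) × 0.5 × (1−0.15) × 0.4 × 0.05 = 0.004335
cancel: 0.4 × (1−0.7) × 0.9 × (1−0.9) × 0.75 × 0.1 = 0.00081
P(play | x) = 0.004335 / 0.005145 ≈ 0.843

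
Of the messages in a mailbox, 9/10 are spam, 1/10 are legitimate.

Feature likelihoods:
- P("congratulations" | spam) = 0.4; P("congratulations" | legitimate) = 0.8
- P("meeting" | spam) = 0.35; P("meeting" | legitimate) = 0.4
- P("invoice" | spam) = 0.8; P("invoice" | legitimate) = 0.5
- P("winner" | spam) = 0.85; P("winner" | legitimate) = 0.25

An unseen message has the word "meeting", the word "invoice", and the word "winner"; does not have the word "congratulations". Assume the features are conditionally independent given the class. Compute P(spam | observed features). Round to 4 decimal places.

0.9923

spam: 0.9 × (1−0.4) × 0.35 × 0.8 × 0.85 = 0.12852
legitimate: 0.1 × (1−0.8) × 0.4 × 0.5 × 0.25 = 0.001
P(spam | x) = 0.12852 / 0.12952 ≈ 0.9923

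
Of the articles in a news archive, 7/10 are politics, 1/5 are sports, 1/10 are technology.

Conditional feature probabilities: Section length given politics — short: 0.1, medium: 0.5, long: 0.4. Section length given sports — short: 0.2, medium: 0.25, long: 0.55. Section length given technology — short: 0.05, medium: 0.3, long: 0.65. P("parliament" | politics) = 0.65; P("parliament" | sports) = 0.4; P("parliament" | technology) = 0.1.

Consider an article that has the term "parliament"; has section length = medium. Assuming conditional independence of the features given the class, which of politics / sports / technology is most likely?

politics: 0.7 × 0.5 × 0.65 = 0.2275
sports: 0.2 × 0.25 × 0.4 = 0.02
technology: 0.1 × 0.3 × 0.1 = 0.003
Highest score → politics.

politics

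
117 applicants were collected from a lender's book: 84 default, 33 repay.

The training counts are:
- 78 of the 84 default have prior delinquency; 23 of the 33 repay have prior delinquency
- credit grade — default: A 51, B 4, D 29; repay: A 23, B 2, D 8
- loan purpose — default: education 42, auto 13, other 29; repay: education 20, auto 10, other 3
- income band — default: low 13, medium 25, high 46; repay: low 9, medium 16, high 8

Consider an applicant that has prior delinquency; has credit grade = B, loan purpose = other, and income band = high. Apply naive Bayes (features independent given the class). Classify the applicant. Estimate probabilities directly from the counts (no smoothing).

default: (84/117) × (78/84) × (4/84) × (29/84) × (46/84) ≈ 0.00600187
repay: (33/117) × (23/33) × (2/33) × (3/33) × (8/33) ≈ 0.000262568
Highest score → default.

default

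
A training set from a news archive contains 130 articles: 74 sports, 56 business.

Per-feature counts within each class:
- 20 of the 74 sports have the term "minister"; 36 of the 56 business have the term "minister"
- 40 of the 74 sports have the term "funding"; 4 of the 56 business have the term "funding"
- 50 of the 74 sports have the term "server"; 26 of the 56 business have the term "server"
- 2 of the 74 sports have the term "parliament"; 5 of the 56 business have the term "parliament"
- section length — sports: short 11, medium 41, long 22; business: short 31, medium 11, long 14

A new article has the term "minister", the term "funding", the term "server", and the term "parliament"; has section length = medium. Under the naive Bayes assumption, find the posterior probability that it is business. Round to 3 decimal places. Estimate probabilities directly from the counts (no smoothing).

0.161

sports: (74/130) × (20/74) × (40/74) × (50/74) × (2/74) × (41/74) ≈ 0.000841402
business: (56/130) × (36/56) × (4/56) × (26/56) × (5/56) × (11/56) ≈ 0.000161066
P(business | x) = 0.000161066 / 0.001002468 ≈ 0.161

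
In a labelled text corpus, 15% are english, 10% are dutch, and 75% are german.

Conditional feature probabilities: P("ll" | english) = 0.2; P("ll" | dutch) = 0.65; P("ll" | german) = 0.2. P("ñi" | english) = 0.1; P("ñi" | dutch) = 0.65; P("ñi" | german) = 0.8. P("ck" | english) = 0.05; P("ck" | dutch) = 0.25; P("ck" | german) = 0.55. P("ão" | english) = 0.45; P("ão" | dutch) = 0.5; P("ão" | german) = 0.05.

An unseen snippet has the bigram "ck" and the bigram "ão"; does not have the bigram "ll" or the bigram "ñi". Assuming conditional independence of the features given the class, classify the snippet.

german

english: 0.15 × (1−0.2) × (1−0.1) × 0.05 × 0.45 = 0.00243
dutch: 0.1 × (1−0.65) × (1−0.65) × 0.25 × 0.5 = 0.00153125
german: 0.75 × (1−0.2) × (1−0.8) × 0.55 × 0.05 = 0.0033
Highest score → german.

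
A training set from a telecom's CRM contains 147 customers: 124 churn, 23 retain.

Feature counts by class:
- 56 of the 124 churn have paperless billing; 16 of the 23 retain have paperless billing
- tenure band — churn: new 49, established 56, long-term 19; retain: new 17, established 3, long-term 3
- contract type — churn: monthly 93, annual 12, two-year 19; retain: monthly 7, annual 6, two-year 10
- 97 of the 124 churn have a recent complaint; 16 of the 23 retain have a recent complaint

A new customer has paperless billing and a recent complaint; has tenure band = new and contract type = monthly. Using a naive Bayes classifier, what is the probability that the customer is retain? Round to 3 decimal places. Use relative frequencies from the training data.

churn: (124/147) × (56/124) × (49/124) × (93/124) × (97/124) ≈ 0.0883195
retain: (23/147) × (16/23) × (17/23) × (7/23) × (16/23) ≈ 0.0170328
P(retain | x) = 0.0170328 / 0.1053523 ≈ 0.162

0.162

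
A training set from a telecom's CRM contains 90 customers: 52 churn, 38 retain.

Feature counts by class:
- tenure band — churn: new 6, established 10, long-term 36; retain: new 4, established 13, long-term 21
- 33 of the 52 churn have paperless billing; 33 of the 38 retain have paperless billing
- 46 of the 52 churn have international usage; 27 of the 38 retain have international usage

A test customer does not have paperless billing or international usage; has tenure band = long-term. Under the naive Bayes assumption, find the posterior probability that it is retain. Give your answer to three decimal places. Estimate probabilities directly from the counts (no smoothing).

0.345

churn: (52/90) × (36/52) × (19/52) × (6/52) ≈ 0.0168639
retain: (38/90) × (21/38) × (5/38) × (11/38) ≈ 0.00888735
P(retain | x) = 0.00888735 / 0.02575125 ≈ 0.345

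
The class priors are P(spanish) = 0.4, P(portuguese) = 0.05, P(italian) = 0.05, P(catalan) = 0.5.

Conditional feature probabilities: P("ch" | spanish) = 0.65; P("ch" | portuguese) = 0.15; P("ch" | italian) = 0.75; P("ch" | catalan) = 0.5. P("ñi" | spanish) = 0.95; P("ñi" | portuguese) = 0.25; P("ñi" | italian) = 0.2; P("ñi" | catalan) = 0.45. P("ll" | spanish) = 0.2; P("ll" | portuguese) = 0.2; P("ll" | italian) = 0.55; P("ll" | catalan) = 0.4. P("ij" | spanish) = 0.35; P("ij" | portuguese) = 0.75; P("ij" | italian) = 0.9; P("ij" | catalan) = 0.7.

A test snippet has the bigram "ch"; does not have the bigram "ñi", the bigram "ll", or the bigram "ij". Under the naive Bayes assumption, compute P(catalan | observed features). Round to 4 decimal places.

0.7283

spanish: 0.4 × 0.65 × (1−0.95) × (1−0.2) × (1−0.35) = 0.00676
portuguese: 0.05 × 0.15 × (1−0.25) × (1−0.2) × (1−0.75) = 0.001125
italian: 0.05 × 0.75 × (1−0.2) × (1−0.55) × (1−0.9) = 0.00135
catalan: 0.5 × 0.5 × (1−0.45) × (1−0.4) × (1−0.7) = 0.02475
P(catalan | x) = 0.02475 / 0.033985 ≈ 0.7283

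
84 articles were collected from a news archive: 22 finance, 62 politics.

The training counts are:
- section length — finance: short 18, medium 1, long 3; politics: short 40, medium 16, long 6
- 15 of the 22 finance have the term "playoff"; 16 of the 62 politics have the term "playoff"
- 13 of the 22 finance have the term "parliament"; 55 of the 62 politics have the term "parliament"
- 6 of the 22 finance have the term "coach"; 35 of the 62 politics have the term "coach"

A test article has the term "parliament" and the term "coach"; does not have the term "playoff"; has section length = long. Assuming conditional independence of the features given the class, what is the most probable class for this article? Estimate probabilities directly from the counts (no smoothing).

politics

finance: (22/84) × (3/22) × (7/22) × (13/22) × (6/22) ≈ 0.00183133
politics: (62/84) × (6/62) × (46/62) × (55/62) × (35/62) ≈ 0.0265391
Highest score → politics.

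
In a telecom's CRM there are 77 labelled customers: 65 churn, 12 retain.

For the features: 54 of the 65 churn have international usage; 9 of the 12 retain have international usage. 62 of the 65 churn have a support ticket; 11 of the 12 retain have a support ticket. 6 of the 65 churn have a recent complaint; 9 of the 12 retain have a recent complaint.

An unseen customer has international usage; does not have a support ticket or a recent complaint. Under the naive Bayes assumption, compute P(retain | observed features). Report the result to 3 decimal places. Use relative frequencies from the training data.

0.077

churn: (65/77) × (54/65) × (3/65) × (59/65) ≈ 0.0293799
retain: (12/77) × (9/12) × (1/12) × (3/12) ≈ 0.00243506
P(retain | x) = 0.00243506 / 0.03181496 ≈ 0.077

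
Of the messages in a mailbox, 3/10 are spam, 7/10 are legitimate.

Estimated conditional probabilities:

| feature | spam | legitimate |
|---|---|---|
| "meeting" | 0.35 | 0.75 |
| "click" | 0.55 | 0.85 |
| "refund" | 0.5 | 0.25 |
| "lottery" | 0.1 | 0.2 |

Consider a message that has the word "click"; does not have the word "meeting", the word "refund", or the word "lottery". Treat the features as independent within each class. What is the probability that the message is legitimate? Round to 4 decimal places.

0.6490

spam: 0.3 × (1−0.35) × 0.55 × (1−0.5) × (1−0.1) = 0.0482625
legitimate: 0.7 × (1−0.75) × 0.85 × (1−0.25) × (1−0.2) = 0.08925
P(legitimate | x) = 0.08925 / 0.1375125 ≈ 0.6490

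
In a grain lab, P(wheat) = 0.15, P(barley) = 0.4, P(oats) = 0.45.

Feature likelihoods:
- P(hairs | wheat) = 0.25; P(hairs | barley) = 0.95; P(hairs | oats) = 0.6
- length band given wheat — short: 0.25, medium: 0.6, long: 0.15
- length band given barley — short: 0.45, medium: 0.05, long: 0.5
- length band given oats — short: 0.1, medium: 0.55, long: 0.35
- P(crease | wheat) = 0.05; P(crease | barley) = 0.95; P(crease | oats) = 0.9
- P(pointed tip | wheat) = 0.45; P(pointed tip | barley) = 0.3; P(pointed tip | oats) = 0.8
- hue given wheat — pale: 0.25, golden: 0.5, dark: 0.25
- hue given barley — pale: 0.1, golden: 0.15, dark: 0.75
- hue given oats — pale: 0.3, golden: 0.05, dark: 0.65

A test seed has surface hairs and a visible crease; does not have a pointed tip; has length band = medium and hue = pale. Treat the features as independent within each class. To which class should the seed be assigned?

wheat: 0.15 × 0.25 × 0.6 × 0.05 × (1−0.45) × 0.25 = 0.0001546875
barley: 0.4 × 0.95 × 0.05 × 0.95 × (1−0.3) × 0.1 = 0.0012635
oats: 0.45 × 0.6 × 0.55 × 0.9 × (1−0.8) × 0.3 = 0.008019
Highest score → oats.

oats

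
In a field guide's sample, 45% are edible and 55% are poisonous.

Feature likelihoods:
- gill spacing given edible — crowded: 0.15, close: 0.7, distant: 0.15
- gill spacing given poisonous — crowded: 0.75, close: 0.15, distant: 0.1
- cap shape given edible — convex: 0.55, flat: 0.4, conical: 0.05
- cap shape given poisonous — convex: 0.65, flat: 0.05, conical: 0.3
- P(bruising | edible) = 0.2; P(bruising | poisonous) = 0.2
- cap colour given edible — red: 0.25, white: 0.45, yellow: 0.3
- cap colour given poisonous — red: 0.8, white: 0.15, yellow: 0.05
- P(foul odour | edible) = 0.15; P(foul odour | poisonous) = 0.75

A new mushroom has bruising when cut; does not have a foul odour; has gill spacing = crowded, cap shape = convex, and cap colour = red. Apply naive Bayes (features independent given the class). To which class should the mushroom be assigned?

poisonous

edible: 0.45 × 0.15 × 0.55 × 0.2 × 0.25 × (1−0.15) = 0.0015778125
poisonous: 0.55 × 0.75 × 0.65 × 0.2 × 0.8 × (1−0.75) = 0.010725
Highest score → poisonous.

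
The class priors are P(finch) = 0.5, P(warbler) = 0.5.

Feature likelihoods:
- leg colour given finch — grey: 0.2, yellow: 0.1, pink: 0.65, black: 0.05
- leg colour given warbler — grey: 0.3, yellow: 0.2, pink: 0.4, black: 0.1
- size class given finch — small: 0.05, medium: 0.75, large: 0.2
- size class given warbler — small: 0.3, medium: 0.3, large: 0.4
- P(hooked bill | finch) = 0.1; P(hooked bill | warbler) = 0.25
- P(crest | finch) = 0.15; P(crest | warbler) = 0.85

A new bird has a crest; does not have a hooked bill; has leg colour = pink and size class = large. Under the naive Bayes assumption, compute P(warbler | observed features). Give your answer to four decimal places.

finch: 0.5 × 0.65 × 0.2 × (1−0.1) × 0.15 = 0.008775
warbler: 0.5 × 0.4 × 0.4 × (1−0.25) × 0.85 = 0.051
P(warbler | x) = 0.051 / 0.059775 ≈ 0.8532

0.8532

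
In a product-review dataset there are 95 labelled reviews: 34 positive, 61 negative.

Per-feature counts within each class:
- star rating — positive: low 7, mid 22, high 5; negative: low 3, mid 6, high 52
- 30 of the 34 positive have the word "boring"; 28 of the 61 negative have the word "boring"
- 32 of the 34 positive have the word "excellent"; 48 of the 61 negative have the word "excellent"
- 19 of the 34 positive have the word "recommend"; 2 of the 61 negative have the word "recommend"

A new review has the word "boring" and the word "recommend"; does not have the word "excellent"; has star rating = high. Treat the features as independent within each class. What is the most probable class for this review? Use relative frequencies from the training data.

negative

positive: (34/95) × (5/34) × (30/34) × (2/34) × (19/34) ≈ 0.00152656
negative: (61/95) × (52/61) × (28/61) × (13/61) × (2/61) ≈ 0.00175558
Highest score → negative.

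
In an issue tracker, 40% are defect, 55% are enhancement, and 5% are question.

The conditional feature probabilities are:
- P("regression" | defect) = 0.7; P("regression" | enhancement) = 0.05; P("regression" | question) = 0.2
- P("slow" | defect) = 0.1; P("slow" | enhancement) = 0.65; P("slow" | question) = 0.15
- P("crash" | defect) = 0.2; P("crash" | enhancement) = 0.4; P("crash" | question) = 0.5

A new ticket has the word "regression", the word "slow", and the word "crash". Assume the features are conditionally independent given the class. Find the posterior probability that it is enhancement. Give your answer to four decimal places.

defect: 0.4 × 0.7 × 0.1 × 0.2 = 0.0056
enhancement: 0.55 × 0.05 × 0.65 × 0.4 = 0.00715
question: 0.05 × 0.2 × 0.15 × 0.5 = 0.00075
P(enhancement | x) = 0.00715 / 0.0135 ≈ 0.5296

0.5296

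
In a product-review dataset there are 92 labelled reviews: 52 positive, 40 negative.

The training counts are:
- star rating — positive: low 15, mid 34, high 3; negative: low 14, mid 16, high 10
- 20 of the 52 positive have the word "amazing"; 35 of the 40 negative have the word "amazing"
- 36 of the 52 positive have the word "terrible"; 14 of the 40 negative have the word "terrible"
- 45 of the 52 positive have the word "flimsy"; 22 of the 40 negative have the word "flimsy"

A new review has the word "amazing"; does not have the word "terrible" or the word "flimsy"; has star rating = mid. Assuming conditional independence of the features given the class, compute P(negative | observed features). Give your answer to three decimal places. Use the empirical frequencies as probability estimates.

positive: (52/92) × (34/52) × (20/52) × (16/52) × (7/52) ≈ 0.00588748
negative: (40/92) × (16/40) × (35/40) × (26/40) × (18/40) ≈ 0.0445109
P(negative | x) = 0.0445109 / 0.05039838 ≈ 0.883

0.883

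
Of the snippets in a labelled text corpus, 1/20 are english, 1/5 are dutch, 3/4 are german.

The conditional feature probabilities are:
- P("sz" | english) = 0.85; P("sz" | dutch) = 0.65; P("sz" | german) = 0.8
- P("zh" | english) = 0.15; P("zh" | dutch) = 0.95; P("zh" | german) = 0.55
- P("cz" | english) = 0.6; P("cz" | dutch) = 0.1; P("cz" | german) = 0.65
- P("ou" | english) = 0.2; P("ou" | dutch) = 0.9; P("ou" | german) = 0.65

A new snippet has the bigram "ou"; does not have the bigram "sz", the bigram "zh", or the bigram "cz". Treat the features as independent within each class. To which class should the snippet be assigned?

german

english: 0.05 × (1−0.85) × (1−0.15) × (1−0.6) × 0.2 = 0.00051
dutch: 0.2 × (1−0.65) × (1−0.95) × (1−0.1) × 0.9 = 0.002835
german: 0.75 × (1−0.8) × (1−0.55) × (1−0.65) × 0.65 = 0.01535625
Highest score → german.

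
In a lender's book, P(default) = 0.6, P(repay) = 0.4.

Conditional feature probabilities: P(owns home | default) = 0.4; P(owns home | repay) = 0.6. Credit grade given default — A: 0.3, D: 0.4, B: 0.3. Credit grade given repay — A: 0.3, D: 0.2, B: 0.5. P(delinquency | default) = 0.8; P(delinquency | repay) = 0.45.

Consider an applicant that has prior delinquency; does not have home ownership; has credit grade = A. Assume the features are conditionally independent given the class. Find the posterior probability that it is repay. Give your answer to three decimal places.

0.200

default: 0.6 × (1−0.4) × 0.3 × 0.8 = 0.0864
repay: 0.4 × (1−0.6) × 0.3 × 0.45 = 0.0216
P(repay | x) = 0.0216 / 0.108 ≈ 0.200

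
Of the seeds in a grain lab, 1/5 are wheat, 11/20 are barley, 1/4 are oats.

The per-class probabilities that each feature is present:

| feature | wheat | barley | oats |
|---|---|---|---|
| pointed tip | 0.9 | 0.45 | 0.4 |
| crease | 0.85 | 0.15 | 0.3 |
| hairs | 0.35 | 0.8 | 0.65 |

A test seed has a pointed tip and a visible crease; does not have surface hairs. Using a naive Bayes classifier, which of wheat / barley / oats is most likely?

wheat

wheat: 0.2 × 0.9 × 0.85 × (1−0.35) = 0.09945
barley: 0.55 × 0.45 × 0.15 × (1−0.8) = 0.007425
oats: 0.25 × 0.4 × 0.3 × (1−0.65) = 0.0105
Highest score → wheat.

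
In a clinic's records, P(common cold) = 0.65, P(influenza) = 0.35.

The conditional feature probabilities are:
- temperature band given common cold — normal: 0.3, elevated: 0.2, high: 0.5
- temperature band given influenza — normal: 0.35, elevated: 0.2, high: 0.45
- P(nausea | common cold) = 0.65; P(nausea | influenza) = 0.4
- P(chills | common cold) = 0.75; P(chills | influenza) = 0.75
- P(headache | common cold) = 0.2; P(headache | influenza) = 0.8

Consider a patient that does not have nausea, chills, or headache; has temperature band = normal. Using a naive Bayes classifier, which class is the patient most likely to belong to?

common cold: 0.65 × 0.3 × (1−0.65) × (1−0.75) × (1−0.2) = 0.01365
influenza: 0.35 × 0.35 × (1−0.4) × (1−0.75) × (1−0.8) = 0.003675
Highest score → common cold.

common cold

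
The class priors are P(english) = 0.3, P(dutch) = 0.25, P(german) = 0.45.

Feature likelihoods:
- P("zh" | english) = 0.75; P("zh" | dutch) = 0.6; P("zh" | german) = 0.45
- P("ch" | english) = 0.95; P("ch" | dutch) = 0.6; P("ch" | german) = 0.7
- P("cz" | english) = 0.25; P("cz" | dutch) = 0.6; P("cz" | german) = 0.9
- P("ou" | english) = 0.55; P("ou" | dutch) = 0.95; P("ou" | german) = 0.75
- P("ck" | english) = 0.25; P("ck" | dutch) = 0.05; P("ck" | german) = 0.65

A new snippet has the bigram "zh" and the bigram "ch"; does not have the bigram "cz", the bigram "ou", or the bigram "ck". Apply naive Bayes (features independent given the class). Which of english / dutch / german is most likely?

english: 0.3 × 0.75 × 0.95 × (1−0.25) × (1−0.55) × (1−0.25) = 0.05410546875
dutch: 0.25 × 0.6 × 0.6 × (1−0.6) × (1−0.95) × (1−0.05) = 0.00171
german: 0.45 × 0.45 × 0.7 × (1−0.9) × (1−0.75) × (1−0.65) = 0.0012403125
Highest score → english.

english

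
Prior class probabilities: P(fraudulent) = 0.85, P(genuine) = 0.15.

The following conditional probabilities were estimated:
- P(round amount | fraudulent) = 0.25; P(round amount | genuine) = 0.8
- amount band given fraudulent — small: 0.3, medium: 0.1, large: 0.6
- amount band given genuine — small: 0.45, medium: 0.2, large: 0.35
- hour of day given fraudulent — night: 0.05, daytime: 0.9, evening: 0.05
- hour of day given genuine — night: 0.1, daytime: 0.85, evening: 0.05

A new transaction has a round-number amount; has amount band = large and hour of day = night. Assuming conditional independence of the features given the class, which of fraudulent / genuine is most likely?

fraudulent: 0.85 × 0.25 × 0.6 × 0.05 = 0.006375
genuine: 0.15 × 0.8 × 0.35 × 0.1 = 0.0042
Highest score → fraudulent.

fraudulent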